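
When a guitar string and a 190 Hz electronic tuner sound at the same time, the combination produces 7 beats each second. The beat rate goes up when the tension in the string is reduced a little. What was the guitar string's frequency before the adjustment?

183 Hz

|f − 190| = 7, so the guitar string was at either 183 Hz or 197 Hz.
Lower tension means lower frequency; the adjustment lowers the guitar string's frequency.
The beat rate rose, so the adjustment moved the guitar string further from 190 Hz — it was already below the reference.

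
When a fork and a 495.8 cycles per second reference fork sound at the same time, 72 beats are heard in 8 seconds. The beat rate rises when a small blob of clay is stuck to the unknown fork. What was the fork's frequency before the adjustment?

486.8 Hz

Beat frequency = 72/8 = 9 Hz.
|f − 495.8| = 9, so the fork was at either 486.8 Hz or 504.8 Hz.
Adding mass to a fork lowers its frequency; the adjustment lowers the fork's frequency.
The beat rate rose, so the adjustment moved the fork further from 495.8 Hz — it was already below the reference.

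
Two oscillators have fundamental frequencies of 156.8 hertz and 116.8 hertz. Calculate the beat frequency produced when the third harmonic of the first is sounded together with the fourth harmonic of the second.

Third harmonic of the first: 3·156.8 = 470.4 Hz.
Fourth harmonic of the second: 4·116.8 = 467.2 Hz.
f_beat = |470.4 − 467.2| = 3.2 Hz.

3.2 Hz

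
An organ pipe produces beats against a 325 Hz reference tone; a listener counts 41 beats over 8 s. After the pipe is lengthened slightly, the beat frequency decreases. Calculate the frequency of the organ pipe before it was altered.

330.125 Hz

Beat frequency = 41/8 = 5.125 Hz.
|f − 325| = 5.125, so the organ pipe was at either 319.875 Hz or 330.125 Hz.
A longer pipe has a lower fundamental; the adjustment lowers the organ pipe's frequency.
The beat rate fell, so the adjustment moved the organ pipe toward 325 Hz — it must have started above the reference.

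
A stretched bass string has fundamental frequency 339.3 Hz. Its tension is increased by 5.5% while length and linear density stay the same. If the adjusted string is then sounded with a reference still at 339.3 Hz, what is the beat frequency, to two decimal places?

For a string, f ∝ √T, so the new frequency is 339.3·√1.055 = 348.5059 Hz.
f_beat = |348.5059 − 339.3| = 9.21 Hz.

9.21 Hz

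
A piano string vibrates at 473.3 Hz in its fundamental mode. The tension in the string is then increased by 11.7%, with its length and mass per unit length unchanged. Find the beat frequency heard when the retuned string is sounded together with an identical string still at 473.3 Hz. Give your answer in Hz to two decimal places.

26.92 Hz

For a string, f ∝ √T, so the new frequency is 473.3·√1.117 = 500.2223 Hz.
f_beat = |500.2223 − 473.3| = 26.92 Hz.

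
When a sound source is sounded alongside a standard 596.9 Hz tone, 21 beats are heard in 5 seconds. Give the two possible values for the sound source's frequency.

592.7 Hz or 601.1 Hz

Beat frequency = 21/5 = 4.2 Hz.
|f − 596.9| = 4.2, so f = 596.9 ± 4.2.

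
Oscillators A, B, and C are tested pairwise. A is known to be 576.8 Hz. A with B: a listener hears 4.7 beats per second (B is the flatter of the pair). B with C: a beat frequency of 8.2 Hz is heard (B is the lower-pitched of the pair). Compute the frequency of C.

580.3 Hz

B is below A, so f_B = 576.8 − 4.7 = 572.1 Hz.
C is above B, so f_C = 572.1 + 8.2 = 580.3 Hz.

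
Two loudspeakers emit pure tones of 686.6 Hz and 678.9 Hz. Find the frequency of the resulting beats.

7.7 Hz

Beats arise from superposition of two nearby frequencies; the beat rate is |f₁ − f₂|.
|686.6 − 678.9| = 7.7 Hz.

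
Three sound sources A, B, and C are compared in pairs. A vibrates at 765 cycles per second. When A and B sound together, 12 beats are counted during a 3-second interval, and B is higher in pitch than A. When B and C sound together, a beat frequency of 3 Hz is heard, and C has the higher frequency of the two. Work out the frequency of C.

772 Hz

A–B: Beat frequency = 12/3 = 4 Hz.
B is above A, so f_B = 765 + 4 = 769 Hz.
C is above B, so f_C = 769 + 3 = 772 Hz.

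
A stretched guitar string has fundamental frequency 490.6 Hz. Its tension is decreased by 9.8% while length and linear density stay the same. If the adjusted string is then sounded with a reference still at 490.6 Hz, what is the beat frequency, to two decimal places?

24.66 Hz

For a string, f ∝ √T, so the new frequency is 490.6·√0.902 = 465.9409 Hz.
f_beat = |465.9409 − 490.6| = 24.66 Hz.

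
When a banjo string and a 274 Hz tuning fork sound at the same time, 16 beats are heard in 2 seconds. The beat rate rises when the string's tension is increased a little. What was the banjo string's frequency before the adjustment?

Beat frequency = 16/2 = 8 Hz.
|f − 274| = 8, so the banjo string was at either 266 Hz or 282 Hz.
Higher tension means higher frequency; the adjustment raises the banjo string's frequency.
The beat rate rose, so the adjustment moved the banjo string further from 274 Hz — it was already above the reference.

282 Hz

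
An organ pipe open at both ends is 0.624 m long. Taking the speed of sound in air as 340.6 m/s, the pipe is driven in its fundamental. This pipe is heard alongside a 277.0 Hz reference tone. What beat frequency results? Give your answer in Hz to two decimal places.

Open pipe: f_n = n·v/(2L) = 1·340.6/(2·0.624) = 272.9167 Hz.
f_beat = |272.9167 − 277.0| = 4.08 Hz.

4.08 Hz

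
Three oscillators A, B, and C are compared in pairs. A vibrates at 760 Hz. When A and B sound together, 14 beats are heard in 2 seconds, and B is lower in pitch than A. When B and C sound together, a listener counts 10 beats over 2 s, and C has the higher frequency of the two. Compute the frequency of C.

758 Hz

A–B: Beat frequency = 14/2 = 7 Hz.
B is below A, so f_B = 760 − 7 = 753 Hz.
B–C: Beat frequency = 10/2 = 5 Hz.
C is above B, so f_C = 753 + 5 = 758 Hz.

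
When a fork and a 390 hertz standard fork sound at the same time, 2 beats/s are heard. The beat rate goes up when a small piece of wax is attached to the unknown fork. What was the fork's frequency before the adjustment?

388 Hz

|f − 390| = 2, so the fork was at either 388 Hz or 392 Hz.
Loading a fork with wax lowers its frequency; the adjustment lowers the fork's frequency.
The beat rate rose, so the adjustment moved the fork further from 390 Hz — it was already below the reference.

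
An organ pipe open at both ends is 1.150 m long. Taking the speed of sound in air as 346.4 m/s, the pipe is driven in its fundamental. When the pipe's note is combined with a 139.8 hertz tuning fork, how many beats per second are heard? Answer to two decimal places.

10.81 Hz

Open pipe: f_n = n·v/(2L) = 1·346.4/(2·1.150) = 150.6087 Hz.
f_beat = |150.6087 − 139.8| = 10.81 Hz.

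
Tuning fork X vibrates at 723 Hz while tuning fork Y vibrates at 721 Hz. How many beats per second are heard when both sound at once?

2 Hz

Beats arise from superposition of two nearby frequencies; the beat rate is |f₁ − f₂|.
|723 − 721| = 2 Hz.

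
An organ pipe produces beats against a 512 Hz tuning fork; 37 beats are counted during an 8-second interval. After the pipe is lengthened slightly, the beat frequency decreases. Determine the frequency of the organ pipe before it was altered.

516.625 Hz

Beat frequency = 37/8 = 4.625 Hz.
|f − 512| = 4.625, so the organ pipe was at either 507.375 Hz or 516.625 Hz.
A longer pipe has a lower fundamental; the adjustment lowers the organ pipe's frequency.
The beat rate fell, so the adjustment moved the organ pipe toward 512 Hz — it must have started above the reference.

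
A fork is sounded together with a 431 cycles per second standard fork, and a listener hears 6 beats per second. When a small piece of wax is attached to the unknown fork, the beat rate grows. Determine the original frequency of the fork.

|f − 431| = 6, so the fork was at either 425 Hz or 437 Hz.
Loading a fork with wax lowers its frequency; the adjustment lowers the fork's frequency.
The beat rate rose, so the adjustment moved the fork further from 431 Hz — it was already below the reference.

425 Hz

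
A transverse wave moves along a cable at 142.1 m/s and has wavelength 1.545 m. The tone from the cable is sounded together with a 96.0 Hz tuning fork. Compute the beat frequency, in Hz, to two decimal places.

4.03 Hz

Source frequency f = v/λ = 142.1/1.545 = 91.9741 Hz.
f_beat = |91.9741 − 96.0| = 4.03 Hz.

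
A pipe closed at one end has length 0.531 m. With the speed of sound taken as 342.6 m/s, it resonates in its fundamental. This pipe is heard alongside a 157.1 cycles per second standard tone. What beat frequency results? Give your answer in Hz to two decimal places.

Closed pipe (odd harmonics): f_n = n·v/(4L) = 1·342.6/(4·0.531) = 161.2994 Hz.
f_beat = |161.2994 − 157.1| = 4.20 Hz.

4.20 Hz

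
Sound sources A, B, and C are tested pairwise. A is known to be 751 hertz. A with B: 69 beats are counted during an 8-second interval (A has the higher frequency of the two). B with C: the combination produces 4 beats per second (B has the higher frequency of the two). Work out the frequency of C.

738.375 Hz

A–B: Beat frequency = 69/8 = 8.625 Hz.
B is below A, so f_B = 751 − 8.625 = 742.375 Hz.
C is below B, so f_C = 742.375 − 4 = 738.375 Hz.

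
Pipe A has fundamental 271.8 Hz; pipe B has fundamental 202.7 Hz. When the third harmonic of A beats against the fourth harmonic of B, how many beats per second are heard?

Third harmonic of the first: 3·271.8 = 815.4 Hz.
Fourth harmonic of the second: 4·202.7 = 810.8 Hz.
f_beat = |815.4 − 810.8| = 4.6 Hz.

4.6 Hz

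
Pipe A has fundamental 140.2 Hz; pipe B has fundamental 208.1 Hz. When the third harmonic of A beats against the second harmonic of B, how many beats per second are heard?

Third harmonic of the first: 3·140.2 = 420.6 Hz.
Second harmonic of the second: 2·208.1 = 416.2 Hz.
f_beat = |420.6 − 416.2| = 4.4 Hz.

4.4 Hz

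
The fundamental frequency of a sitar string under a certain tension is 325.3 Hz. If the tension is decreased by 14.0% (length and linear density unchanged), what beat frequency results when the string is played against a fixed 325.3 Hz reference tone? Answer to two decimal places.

23.63 Hz

For a string, f ∝ √T, so the new frequency is 325.3·√0.860 = 301.6708 Hz.
f_beat = |301.6708 − 325.3| = 23.63 Hz.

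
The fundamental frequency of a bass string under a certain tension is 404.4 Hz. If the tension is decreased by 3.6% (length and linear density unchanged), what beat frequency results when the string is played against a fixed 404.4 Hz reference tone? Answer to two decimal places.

For a string, f ∝ √T, so the new frequency is 404.4·√0.964 = 397.0541 Hz.
f_beat = |397.0541 − 404.4| = 7.35 Hz.

7.35 Hz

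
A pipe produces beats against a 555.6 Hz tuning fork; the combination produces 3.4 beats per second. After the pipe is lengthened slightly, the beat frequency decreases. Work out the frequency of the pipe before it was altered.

559 Hz

|f − 555.6| = 3.4, so the pipe was at either 552.2 Hz or 559 Hz.
A longer pipe has a lower fundamental; the adjustment lowers the pipe's frequency.
The beat rate fell, so the adjustment moved the pipe toward 555.6 Hz — it must have started above the reference.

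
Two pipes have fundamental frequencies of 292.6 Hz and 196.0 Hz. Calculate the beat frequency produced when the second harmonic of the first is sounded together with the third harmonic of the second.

2.8 Hz

Second harmonic of the first: 2·292.6 = 585.2 Hz.
Third harmonic of the second: 3·196.0 = 588.0 Hz.
f_beat = |585.2 − 588.0| = 2.8 Hz.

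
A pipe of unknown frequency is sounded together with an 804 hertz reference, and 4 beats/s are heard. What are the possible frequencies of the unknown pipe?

|f − 804| = 4, so f = 804 ± 4.

800 Hz or 808 Hz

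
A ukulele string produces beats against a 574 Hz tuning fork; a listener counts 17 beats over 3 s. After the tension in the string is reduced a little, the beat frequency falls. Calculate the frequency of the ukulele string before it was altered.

579.6667 Hz

Beat frequency = 17/3 = 5.6667 Hz.
|f − 574| = 5.6667, so the ukulele string was at either 568.3333 Hz or 579.6667 Hz.
Lower tension means lower frequency; the adjustment lowers the ukulele string's frequency.
The beat rate fell, so the adjustment moved the ukulele string toward 574 Hz — it must have started above the reference.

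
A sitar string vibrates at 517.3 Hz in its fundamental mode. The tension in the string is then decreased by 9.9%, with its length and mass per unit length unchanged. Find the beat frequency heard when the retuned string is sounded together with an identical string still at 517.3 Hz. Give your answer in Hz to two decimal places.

For a string, f ∝ √T, so the new frequency is 517.3·√0.901 = 491.0264 Hz.
f_beat = |491.0264 − 517.3| = 26.27 Hz.

26.27 Hz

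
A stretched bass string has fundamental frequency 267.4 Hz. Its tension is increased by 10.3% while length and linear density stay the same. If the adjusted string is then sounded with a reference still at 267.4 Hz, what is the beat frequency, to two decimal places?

13.43 Hz

For a string, f ∝ √T, so the new frequency is 267.4·√1.103 = 280.8337 Hz.
f_beat = |280.8337 − 267.4| = 13.43 Hz.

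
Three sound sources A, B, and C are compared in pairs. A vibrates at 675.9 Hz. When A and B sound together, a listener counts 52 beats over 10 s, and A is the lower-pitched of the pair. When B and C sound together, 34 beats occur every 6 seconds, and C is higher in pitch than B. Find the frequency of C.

A–B: Beat frequency = 52/10 = 5.2 Hz.
B is above A, so f_B = 675.9 + 5.2 = 681.1 Hz.
B–C: Beat frequency = 34/6 = 5.6667 Hz.
C is above B, so f_C = 681.1 + 5.6667 = 686.7667 Hz.

686.7667 Hz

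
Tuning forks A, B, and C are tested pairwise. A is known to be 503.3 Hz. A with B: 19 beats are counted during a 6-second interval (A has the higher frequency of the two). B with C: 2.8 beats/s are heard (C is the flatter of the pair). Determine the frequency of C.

A–B: Beat frequency = 19/6 = 3.1667 Hz.
B is below A, so f_B = 503.3 − 3.1667 = 500.1333 Hz.
C is below B, so f_C = 500.1333 − 2.8 = 497.3333 Hz.

497.3333 Hz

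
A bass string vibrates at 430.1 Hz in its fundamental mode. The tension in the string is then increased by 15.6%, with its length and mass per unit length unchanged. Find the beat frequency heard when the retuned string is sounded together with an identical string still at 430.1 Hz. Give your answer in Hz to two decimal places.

32.33 Hz

For a string, f ∝ √T, so the new frequency is 430.1·√1.156 = 462.4325 Hz.
f_beat = |462.4325 − 430.1| = 32.33 Hz.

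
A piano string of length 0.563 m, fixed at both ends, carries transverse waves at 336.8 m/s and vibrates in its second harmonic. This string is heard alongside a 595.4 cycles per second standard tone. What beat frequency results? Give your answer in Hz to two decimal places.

2.82 Hz

For a string fixed at both ends, f_n = n·v/(2L) = 2·336.8/(2·0.563) = 598.2238 Hz.
f_beat = |598.2238 − 595.4| = 2.82 Hz.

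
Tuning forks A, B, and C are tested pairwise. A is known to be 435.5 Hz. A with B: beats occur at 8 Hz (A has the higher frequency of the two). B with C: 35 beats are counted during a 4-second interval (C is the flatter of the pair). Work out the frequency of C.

B is below A, so f_B = 435.5 − 8 = 427.5 Hz.
B–C: Beat frequency = 35/4 = 8.75 Hz.
C is below B, so f_C = 427.5 − 8.75 = 418.75 Hz.

418.75 Hz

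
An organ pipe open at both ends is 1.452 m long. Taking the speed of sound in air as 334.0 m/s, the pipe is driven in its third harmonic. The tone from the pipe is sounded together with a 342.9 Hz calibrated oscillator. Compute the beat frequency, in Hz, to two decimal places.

Open pipe: f_n = n·v/(2L) = 3·334.0/(2·1.452) = 345.0413 Hz.
f_beat = |345.0413 − 342.9| = 2.14 Hz.

2.14 Hz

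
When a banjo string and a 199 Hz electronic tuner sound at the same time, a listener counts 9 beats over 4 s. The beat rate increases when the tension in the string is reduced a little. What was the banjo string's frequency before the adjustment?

196.75 Hz

Beat frequency = 9/4 = 2.25 Hz.
|f − 199| = 2.25, so the banjo string was at either 196.75 Hz or 201.25 Hz.
Lower tension means lower frequency; the adjustment lowers the banjo string's frequency.
The beat rate rose, so the adjustment moved the banjo string further from 199 Hz — it was already below the reference.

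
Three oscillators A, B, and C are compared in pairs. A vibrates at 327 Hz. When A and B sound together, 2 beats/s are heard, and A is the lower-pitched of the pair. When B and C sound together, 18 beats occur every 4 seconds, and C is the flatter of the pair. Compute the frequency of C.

B is above A, so f_B = 327 + 2 = 329 Hz.
B–C: Beat frequency = 18/4 = 4.5 Hz.
C is below B, so f_C = 329 − 4.5 = 324.5 Hz.

324.5 Hz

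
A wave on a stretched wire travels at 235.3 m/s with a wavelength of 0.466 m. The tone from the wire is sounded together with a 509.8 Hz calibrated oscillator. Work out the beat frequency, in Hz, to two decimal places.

4.86 Hz

Source frequency f = v/λ = 235.3/0.466 = 504.9356 Hz.
f_beat = |504.9356 − 509.8| = 4.86 Hz.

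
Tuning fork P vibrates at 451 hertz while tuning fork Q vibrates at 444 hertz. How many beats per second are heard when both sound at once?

7 Hz

The beat frequency equals the magnitude of the frequency difference.
|451 − 444| = 7 Hz.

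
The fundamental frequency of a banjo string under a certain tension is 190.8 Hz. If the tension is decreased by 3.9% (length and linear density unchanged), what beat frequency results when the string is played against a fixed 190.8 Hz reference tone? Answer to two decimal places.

3.76 Hz

For a string, f ∝ √T, so the new frequency is 190.8·√0.961 = 187.0424 Hz.
f_beat = |187.0424 − 190.8| = 3.76 Hz.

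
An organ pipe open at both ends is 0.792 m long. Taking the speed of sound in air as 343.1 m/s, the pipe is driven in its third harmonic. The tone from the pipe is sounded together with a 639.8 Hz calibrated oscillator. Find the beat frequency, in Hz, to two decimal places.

Open pipe: f_n = n·v/(2L) = 3·343.1/(2·0.792) = 649.8106 Hz.
f_beat = |649.8106 − 639.8| = 10.01 Hz.

10.01 Hz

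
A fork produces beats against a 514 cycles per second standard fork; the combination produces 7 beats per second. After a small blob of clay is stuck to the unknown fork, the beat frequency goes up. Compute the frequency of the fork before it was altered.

507 Hz

|f − 514| = 7, so the fork was at either 507 Hz or 521 Hz.
Adding mass to a fork lowers its frequency; the adjustment lowers the fork's frequency.
The beat rate rose, so the adjustment moved the fork further from 514 Hz — it was already below the reference.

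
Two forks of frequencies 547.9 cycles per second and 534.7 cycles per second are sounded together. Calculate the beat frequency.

13.2 Hz

Beats arise from superposition of two nearby frequencies; the beat rate is |f₁ − f₂|.
|547.9 − 534.7| = 13.2 Hz.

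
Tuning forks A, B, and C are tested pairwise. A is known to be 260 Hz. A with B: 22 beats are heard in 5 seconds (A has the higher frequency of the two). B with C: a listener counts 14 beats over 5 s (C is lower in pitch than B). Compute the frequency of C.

A–B: Beat frequency = 22/5 = 4.4 Hz.
B is below A, so f_B = 260 − 4.4 = 255.6 Hz.
B–C: Beat frequency = 14/5 = 2.8 Hz.
C is below B, so f_C = 255.6 − 2.8 = 252.8 Hz.

252.8 Hz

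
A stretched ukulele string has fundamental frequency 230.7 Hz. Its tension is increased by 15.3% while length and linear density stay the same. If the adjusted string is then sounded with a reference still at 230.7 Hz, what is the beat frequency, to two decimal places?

For a string, f ∝ √T, so the new frequency is 230.7·√1.153 = 247.7207 Hz.
f_beat = |247.7207 − 230.7| = 17.02 Hz.

17.02 Hz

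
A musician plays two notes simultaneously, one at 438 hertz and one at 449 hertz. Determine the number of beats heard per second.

11 Hz

f_beat = |f₁ − f₂|.
|438 − 449| = 11 Hz.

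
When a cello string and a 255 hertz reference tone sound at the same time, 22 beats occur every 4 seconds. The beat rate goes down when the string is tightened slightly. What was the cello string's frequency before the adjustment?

249.5 Hz

Beat frequency = 22/4 = 5.5 Hz.
|f − 255| = 5.5, so the cello string was at either 249.5 Hz or 260.5 Hz.
Increasing tension raises a string's frequency; the adjustment raises the cello string's frequency.
The beat rate fell, so the adjustment moved the cello string toward 255 Hz — it must have started below the reference.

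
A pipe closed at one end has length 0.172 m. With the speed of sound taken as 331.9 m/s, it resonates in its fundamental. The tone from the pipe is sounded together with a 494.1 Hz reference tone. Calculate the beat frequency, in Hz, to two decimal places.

11.69 Hz

Closed pipe (odd harmonics): f_n = n·v/(4L) = 1·331.9/(4·0.172) = 482.4128 Hz.
f_beat = |482.4128 − 494.1| = 11.69 Hz.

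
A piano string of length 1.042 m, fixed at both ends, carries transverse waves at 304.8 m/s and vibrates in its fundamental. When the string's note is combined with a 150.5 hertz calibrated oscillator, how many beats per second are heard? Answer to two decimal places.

For a string fixed at both ends, f_n = n·v/(2L) = 1·304.8/(2·1.042) = 146.2572 Hz.
f_beat = |146.2572 − 150.5| = 4.24 Hz.

4.24 Hz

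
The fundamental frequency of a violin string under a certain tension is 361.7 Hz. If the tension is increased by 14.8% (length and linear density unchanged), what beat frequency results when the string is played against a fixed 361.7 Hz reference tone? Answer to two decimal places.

25.84 Hz

For a string, f ∝ √T, so the new frequency is 361.7·√1.148 = 387.5426 Hz.
f_beat = |387.5426 − 361.7| = 25.84 Hz.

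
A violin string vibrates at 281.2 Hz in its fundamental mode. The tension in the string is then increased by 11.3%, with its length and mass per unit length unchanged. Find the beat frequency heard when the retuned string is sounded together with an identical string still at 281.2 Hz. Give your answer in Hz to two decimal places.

For a string, f ∝ √T, so the new frequency is 281.2·√1.113 = 296.6627 Hz.
f_beat = |296.6627 − 281.2| = 15.46 Hz.

15.46 Hz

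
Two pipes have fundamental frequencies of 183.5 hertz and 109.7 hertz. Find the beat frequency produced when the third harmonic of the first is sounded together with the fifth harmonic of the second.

Third harmonic of the first: 3·183.5 = 550.5 Hz.
Fifth harmonic of the second: 5·109.7 = 548.5 Hz.
f_beat = |550.5 − 548.5| = 2.0 Hz.

2.0 Hz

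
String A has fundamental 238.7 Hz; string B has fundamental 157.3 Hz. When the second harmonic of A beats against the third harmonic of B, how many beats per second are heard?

Second harmonic of the first: 2·238.7 = 477.4 Hz.
Third harmonic of the second: 3·157.3 = 471.9 Hz.
f_beat = |477.4 − 471.9| = 5.5 Hz.

5.5 Hz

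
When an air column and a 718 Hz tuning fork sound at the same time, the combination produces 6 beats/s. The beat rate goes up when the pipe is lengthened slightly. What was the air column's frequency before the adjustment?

712 Hz

|f − 718| = 6, so the air column was at either 712 Hz or 724 Hz.
A longer pipe has a lower fundamental; the adjustment lowers the air column's frequency.
The beat rate rose, so the adjustment moved the air column further from 718 Hz — it was already below the reference.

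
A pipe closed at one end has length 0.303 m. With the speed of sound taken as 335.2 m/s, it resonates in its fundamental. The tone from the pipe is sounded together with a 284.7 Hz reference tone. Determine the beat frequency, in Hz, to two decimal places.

8.13 Hz

Closed pipe (odd harmonics): f_n = n·v/(4L) = 1·335.2/(4·0.303) = 276.5677 Hz.
f_beat = |276.5677 − 284.7| = 8.13 Hz.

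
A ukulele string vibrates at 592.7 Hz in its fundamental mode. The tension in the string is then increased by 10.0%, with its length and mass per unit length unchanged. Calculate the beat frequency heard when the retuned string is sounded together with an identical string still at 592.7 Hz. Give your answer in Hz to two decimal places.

28.93 Hz

For a string, f ∝ √T, so the new frequency is 592.7·√1.100 = 621.6290 Hz.
f_beat = |621.6290 − 592.7| = 28.93 Hz.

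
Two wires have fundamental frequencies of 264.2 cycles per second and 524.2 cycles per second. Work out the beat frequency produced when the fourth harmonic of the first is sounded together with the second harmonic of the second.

8.4 Hz

Fourth harmonic of the first: 4·264.2 = 1056.8 Hz.
Second harmonic of the second: 2·524.2 = 1048.4 Hz.
f_beat = |1056.8 − 1048.4| = 8.4 Hz.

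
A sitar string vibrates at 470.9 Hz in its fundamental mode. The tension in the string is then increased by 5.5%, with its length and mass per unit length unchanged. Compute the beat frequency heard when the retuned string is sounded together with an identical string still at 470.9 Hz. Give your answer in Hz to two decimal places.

For a string, f ∝ √T, so the new frequency is 470.9·√1.055 = 483.6764 Hz.
f_beat = |483.6764 − 470.9| = 12.78 Hz.

12.78 Hz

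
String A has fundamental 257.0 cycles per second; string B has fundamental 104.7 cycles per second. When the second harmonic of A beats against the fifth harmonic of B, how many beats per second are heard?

Second harmonic of the first: 2·257.0 = 514.0 Hz.
Fifth harmonic of the second: 5·104.7 = 523.5 Hz.
f_beat = |514.0 − 523.5| = 9.5 Hz.

9.5 Hz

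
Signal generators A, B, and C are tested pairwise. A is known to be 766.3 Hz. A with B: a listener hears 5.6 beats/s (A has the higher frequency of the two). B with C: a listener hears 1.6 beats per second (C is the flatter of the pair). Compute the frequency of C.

B is below A, so f_B = 766.3 − 5.6 = 760.7 Hz.
C is below B, so f_C = 760.7 − 1.6 = 759.1 Hz.

759.1 Hz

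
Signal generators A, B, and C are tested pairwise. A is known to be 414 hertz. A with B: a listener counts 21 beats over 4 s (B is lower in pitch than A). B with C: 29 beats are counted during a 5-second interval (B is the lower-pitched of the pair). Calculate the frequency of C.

414.55 Hz

A–B: Beat frequency = 21/4 = 5.25 Hz.
B is below A, so f_B = 414 − 5.25 = 408.75 Hz.
B–C: Beat frequency = 29/5 = 5.8 Hz.
C is above B, so f_C = 408.75 + 5.8 = 414.55 Hz.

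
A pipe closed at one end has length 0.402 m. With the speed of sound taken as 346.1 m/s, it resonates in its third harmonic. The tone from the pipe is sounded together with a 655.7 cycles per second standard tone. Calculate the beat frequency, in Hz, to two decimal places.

9.99 Hz

Closed pipe (odd harmonics): f_n = n·v/(4L) = 3·346.1/(4·0.402) = 645.7090 Hz.
f_beat = |645.7090 − 655.7| = 9.99 Hz.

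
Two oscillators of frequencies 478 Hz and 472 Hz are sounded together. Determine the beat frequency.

Beats arise from superposition of two nearby frequencies; the beat rate is |f₁ − f₂|.
|478 − 472| = 6 Hz.

6 Hz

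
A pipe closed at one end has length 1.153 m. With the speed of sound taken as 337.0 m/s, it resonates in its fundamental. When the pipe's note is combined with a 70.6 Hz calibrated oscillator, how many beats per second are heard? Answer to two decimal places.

Closed pipe (odd harmonics): f_n = n·v/(4L) = 1·337.0/(4·1.153) = 73.0703 Hz.
f_beat = |73.0703 − 70.6| = 2.47 Hz.

2.47 Hz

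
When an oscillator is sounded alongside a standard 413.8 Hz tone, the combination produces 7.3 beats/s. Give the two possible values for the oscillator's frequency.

406.5 Hz or 421.1 Hz

|f − 413.8| = 7.3, so f = 413.8 ± 7.3.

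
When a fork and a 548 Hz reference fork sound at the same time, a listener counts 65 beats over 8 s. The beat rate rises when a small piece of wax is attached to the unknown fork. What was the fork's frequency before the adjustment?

539.875 Hz

Beat frequency = 65/8 = 8.125 Hz.
|f − 548| = 8.125, so the fork was at either 539.875 Hz or 556.125 Hz.
Loading a fork with wax lowers its frequency; the adjustment lowers the fork's frequency.
The beat rate rose, so the adjustment moved the fork further from 548 Hz — it was already below the reference.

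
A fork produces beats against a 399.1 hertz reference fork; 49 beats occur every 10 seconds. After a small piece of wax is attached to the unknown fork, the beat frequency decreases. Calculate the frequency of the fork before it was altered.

404 Hz

Beat frequency = 49/10 = 4.9 Hz.
|f − 399.1| = 4.9, so the fork was at either 394.2 Hz or 404 Hz.
Loading a fork with wax lowers its frequency; the adjustment lowers the fork's frequency.
The beat rate fell, so the adjustment moved the fork toward 399.1 Hz — it must have started above the reference.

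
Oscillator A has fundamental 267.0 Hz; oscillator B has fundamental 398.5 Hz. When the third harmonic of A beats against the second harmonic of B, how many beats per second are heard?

4.0 Hz

Third harmonic of the first: 3·267.0 = 801.0 Hz.
Second harmonic of the second: 2·398.5 = 797.0 Hz.
f_beat = |801.0 − 797.0| = 4.0 Hz.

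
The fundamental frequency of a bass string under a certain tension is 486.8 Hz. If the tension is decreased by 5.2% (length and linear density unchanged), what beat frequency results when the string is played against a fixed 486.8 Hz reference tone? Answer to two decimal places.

12.83 Hz

For a string, f ∝ √T, so the new frequency is 486.8·√0.948 = 473.9742 Hz.
f_beat = |473.9742 − 486.8| = 12.83 Hz.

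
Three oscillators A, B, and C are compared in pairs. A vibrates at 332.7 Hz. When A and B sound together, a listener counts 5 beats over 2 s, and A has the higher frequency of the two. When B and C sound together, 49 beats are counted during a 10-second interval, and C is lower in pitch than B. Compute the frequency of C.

325.3 Hz

A–B: Beat frequency = 5/2 = 2.5 Hz.
B is below A, so f_B = 332.7 − 2.5 = 330.2 Hz.
B–C: Beat frequency = 49/10 = 4.9 Hz.
C is below B, so f_C = 330.2 − 4.9 = 325.3 Hz.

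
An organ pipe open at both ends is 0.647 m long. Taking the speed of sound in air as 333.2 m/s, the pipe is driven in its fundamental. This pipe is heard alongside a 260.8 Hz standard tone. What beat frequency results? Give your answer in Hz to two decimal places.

3.30 Hz

Open pipe: f_n = n·v/(2L) = 1·333.2/(2·0.647) = 257.4961 Hz.
f_beat = |257.4961 − 260.8| = 3.30 Hz.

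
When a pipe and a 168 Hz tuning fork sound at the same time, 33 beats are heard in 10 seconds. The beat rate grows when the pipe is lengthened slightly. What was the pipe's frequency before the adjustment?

164.7 Hz

Beat frequency = 33/10 = 3.3 Hz.
|f − 168| = 3.3, so the pipe was at either 164.7 Hz or 171.3 Hz.
A longer pipe has a lower fundamental; the adjustment lowers the pipe's frequency.
The beat rate rose, so the adjustment moved the pipe further from 168 Hz — it was already below the reference.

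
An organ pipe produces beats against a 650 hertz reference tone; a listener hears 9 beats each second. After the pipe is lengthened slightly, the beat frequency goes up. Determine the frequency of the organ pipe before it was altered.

641 Hz

|f − 650| = 9, so the organ pipe was at either 641 Hz or 659 Hz.
A longer pipe has a lower fundamental; the adjustment lowers the organ pipe's frequency.
The beat rate rose, so the adjustment moved the organ pipe further from 650 Hz — it was already below the reference.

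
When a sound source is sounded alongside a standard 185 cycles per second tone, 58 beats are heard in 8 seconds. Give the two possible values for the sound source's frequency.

177.75 Hz or 192.25 Hz

Beat frequency = 58/8 = 7.25 Hz.
|f − 185| = 7.25, so f = 185 ± 7.25.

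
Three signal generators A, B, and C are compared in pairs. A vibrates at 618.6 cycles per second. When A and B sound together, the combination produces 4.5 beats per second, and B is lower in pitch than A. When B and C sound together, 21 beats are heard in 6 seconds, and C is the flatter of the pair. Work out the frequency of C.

B is below A, so f_B = 618.6 − 4.5 = 614.1 Hz.
B–C: Beat frequency = 21/6 = 3.5 Hz.
C is below B, so f_C = 614.1 − 3.5 = 610.6 Hz.

610.6 Hz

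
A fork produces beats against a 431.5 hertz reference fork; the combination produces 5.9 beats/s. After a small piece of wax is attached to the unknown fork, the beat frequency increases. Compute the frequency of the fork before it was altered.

|f − 431.5| = 5.9, so the fork was at either 425.6 Hz or 437.4 Hz.
Loading a fork with wax lowers its frequency; the adjustment lowers the fork's frequency.
The beat rate rose, so the adjustment moved the fork further from 431.5 Hz — it was already below the reference.

425.6 Hz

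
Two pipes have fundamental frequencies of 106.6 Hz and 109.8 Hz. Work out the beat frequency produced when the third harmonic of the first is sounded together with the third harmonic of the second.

Third harmonic of the first: 3·106.6 = 319.8 Hz.
Third harmonic of the second: 3·109.8 = 329.4 Hz.
f_beat = |319.8 − 329.4| = 9.6 Hz.

9.6 Hz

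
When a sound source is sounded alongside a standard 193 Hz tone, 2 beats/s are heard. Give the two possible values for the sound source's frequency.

191 Hz or 195 Hz

|f − 193| = 2, so f = 193 ± 2.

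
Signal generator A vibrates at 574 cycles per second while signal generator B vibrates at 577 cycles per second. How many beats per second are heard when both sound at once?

3 Hz

The beat frequency equals the magnitude of the frequency difference.
|574 − 577| = 3 Hz.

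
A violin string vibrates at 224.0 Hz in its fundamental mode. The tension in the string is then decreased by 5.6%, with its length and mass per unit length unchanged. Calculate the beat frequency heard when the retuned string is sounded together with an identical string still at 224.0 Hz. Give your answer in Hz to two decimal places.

6.36 Hz

For a string, f ∝ √T, so the new frequency is 224.0·√0.944 = 217.6376 Hz.
f_beat = |217.6376 − 224.0| = 6.36 Hz.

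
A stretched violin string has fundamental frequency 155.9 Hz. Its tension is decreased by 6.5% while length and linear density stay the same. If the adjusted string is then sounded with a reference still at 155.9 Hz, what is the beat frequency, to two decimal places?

5.15 Hz

For a string, f ∝ √T, so the new frequency is 155.9·√0.935 = 150.7481 Hz.
f_beat = |150.7481 − 155.9| = 5.15 Hz.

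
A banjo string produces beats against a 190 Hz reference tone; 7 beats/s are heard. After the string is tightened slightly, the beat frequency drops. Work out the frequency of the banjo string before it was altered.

183 Hz

|f − 190| = 7, so the banjo string was at either 183 Hz or 197 Hz.
Increasing tension raises a string's frequency; the adjustment raises the banjo string's frequency.
The beat rate fell, so the adjustment moved the banjo string toward 190 Hz — it must have started below the reference.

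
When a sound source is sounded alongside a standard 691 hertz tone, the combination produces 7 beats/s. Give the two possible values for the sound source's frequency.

684 Hz or 698 Hz

|f − 691| = 7, so f = 691 ± 7.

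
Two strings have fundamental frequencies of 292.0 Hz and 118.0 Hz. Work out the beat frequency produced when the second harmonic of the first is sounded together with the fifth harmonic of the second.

6.0 Hz

Second harmonic of the first: 2·292.0 = 584.0 Hz.
Fifth harmonic of the second: 5·118.0 = 590.0 Hz.
f_beat = |584.0 − 590.0| = 6.0 Hz.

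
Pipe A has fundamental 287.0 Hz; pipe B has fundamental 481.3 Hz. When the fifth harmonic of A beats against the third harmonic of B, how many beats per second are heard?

Fifth harmonic of the first: 5·287.0 = 1435.0 Hz.
Third harmonic of the second: 3·481.3 = 1443.9 Hz.
f_beat = |1435.0 − 1443.9| = 8.9 Hz.

8.9 Hz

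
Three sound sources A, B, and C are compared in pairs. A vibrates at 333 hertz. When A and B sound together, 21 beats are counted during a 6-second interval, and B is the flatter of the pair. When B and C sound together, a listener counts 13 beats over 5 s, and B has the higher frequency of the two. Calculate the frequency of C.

A–B: Beat frequency = 21/6 = 3.5 Hz.
B is below A, so f_B = 333 − 3.5 = 329.5 Hz.
B–C: Beat frequency = 13/5 = 2.6 Hz.
C is below B, so f_C = 329.5 − 2.6 = 326.9 Hz.

326.9 Hz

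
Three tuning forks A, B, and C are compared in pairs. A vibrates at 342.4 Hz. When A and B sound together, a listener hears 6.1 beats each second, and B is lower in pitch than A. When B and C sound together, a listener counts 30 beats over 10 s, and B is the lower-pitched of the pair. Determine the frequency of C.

339.3 Hz

B is below A, so f_B = 342.4 − 6.1 = 336.3 Hz.
B–C: Beat frequency = 30/10 = 3 Hz.
C is above B, so f_C = 336.3 + 3 = 339.3 Hz.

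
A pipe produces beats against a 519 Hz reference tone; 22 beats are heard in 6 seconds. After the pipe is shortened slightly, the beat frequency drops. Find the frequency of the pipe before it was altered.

Beat frequency = 22/6 = 3.6667 Hz.
|f − 519| = 3.6667, so the pipe was at either 515.3333 Hz or 522.6667 Hz.
A shorter pipe has a higher fundamental; the adjustment raises the pipe's frequency.
The beat rate fell, so the adjustment moved the pipe toward 519 Hz — it must have started below the reference.

515.3333 Hz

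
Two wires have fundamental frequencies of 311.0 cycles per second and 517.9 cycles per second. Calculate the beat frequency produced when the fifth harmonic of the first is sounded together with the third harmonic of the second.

1.3 Hz

Fifth harmonic of the first: 5·311.0 = 1555.0 Hz.
Third harmonic of the second: 3·517.9 = 1553.7 Hz.
f_beat = |1555.0 − 1553.7| = 1.3 Hz.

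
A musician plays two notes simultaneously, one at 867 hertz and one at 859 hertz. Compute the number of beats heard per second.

f_beat = |f₁ − f₂|.
|867 − 859| = 8 Hz.

8 Hz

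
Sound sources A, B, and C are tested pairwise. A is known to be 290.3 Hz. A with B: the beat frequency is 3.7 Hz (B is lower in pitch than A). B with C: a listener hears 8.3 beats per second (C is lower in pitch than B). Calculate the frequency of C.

B is below A, so f_B = 290.3 − 3.7 = 286.6 Hz.
C is below B, so f_C = 286.6 − 8.3 = 278.3 Hz.

278.3 Hz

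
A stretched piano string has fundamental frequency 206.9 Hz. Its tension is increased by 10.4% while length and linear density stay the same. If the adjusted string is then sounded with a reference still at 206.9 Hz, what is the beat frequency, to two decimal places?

For a string, f ∝ √T, so the new frequency is 206.9·√1.104 = 217.3927 Hz.
f_beat = |217.3927 − 206.9| = 10.49 Hz.

10.49 Hz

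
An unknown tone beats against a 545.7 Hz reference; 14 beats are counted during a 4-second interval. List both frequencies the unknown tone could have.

542.2 Hz or 549.2 Hz

Beat frequency = 14/4 = 3.5 Hz.
|f − 545.7| = 3.5, so f = 545.7 ± 3.5.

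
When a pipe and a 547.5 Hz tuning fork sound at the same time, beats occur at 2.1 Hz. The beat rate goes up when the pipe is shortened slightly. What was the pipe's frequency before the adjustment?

549.6 Hz

|f − 547.5| = 2.1, so the pipe was at either 545.4 Hz or 549.6 Hz.
A shorter pipe has a higher fundamental; the adjustment raises the pipe's frequency.
The beat rate rose, so the adjustment moved the pipe further from 547.5 Hz — it was already above the reference.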